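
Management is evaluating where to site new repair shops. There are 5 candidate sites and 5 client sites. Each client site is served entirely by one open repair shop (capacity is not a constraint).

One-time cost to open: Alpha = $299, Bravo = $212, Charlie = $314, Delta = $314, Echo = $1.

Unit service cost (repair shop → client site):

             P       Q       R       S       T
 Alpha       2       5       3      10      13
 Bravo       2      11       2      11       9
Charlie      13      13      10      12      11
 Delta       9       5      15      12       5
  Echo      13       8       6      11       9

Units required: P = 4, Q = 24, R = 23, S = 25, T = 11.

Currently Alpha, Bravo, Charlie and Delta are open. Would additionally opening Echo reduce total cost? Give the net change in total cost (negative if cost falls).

No — net change +1 (cost rises by 1).

Current service cost with {Alpha, Bravo, Charlie, Delta}: 479.
Adding Echo: each client site re-picks its cheapest; new service cost 479, saving 0.
Extra fixed cost: 1. Net change = 1 − 0 = 1.
(Totals: 1618 → 1619.)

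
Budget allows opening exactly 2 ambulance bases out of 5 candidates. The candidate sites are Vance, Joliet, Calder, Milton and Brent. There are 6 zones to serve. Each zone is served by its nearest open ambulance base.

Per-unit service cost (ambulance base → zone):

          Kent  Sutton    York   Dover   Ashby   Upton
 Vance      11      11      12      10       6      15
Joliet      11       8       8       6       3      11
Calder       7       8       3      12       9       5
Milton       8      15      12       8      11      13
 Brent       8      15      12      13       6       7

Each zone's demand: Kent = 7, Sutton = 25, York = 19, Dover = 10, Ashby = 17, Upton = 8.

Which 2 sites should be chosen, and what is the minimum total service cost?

Choose Joliet and Calder; total service cost 457.

With exactly 2 open, each zone uses its cheapest among the chosen.
{Joliet, Calder}: Kent→Calder 7·7=49, Sutton→Joliet 8·25=200, York→Calder 3·19=57, Dover→Joliet 6·10=60, Ashby→Joliet 3·17=51, Upton→Calder 5·8=40. Service cost 457.
{Vance, Calder}: service cost 548
{Calder, Brent}: service cost 568
Among all 10 size-2 choices, {Joliet, Calder} is lowest.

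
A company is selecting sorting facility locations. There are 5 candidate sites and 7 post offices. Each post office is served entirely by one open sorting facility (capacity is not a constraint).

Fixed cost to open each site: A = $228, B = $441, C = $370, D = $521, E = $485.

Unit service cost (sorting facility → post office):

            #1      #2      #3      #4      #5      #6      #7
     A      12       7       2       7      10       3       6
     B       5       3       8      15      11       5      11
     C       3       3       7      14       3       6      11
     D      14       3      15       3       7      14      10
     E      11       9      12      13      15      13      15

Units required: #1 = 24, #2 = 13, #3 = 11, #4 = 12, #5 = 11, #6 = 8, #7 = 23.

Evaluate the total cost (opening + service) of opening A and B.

Each post office is assigned to its cheapest site among the open ones.
{A, B}: #1→B 5·24=120, #2→B 3·13=39, #3→A 2·11=22, #4→A 7·12=84, #5→A 10·11=110, #6→A 3·8=24, #7→A 6·23=138. Service 537; fixed 669; total 1206.

Total cost: 1206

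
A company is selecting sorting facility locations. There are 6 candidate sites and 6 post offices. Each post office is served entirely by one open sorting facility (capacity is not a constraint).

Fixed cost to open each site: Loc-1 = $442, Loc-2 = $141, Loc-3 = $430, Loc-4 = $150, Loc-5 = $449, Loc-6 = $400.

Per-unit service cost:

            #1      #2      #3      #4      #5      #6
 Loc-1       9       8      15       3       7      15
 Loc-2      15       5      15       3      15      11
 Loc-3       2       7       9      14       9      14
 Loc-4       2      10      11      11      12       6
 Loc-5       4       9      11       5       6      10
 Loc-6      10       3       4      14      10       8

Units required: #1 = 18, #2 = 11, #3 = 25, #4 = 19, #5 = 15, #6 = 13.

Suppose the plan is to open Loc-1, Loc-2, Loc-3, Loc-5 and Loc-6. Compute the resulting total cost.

Each post office is assigned to its cheapest site among the open ones.
{Loc-1, Loc-2, Loc-3, Loc-5, Loc-6}: #1→Loc-3 2·18=36, #2→Loc-6 3·11=33, #3→Loc-6 4·25=100, #4→Loc-1 3·19=57, #5→Loc-5 6·15=90, #6→Loc-6 8·13=104. Service 420; fixed 1862; total 2282.

Total cost: 2282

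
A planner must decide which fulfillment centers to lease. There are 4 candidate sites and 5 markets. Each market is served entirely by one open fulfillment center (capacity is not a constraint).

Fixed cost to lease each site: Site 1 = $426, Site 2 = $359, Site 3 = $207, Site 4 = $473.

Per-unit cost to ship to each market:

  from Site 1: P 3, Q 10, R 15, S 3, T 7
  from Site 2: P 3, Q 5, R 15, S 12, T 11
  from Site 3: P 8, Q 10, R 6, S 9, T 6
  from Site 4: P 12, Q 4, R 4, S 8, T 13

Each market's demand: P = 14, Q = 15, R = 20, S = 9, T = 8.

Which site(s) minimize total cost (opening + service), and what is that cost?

Open Site 3 only; minimum total cost 718.

For any fixed open set, each market goes to its cheapest open site; total = fixed + service.
{Site 3}: P→Site 3 8·14=112, Q→Site 3 10·15=150, R→Site 3 6·20=120, S→Site 3 9·9=81, T→Site 3 6·8=48. Service 511; fixed 207; total 718.
{Site 2, Site 3}: service 366 + fixed 566 = 932
{Site 4}: service 484 + fixed 473 = 957
{Site 1, Site 2, Site 3, Site 4}: service 257 + fixed 1465 = 1722
No other subset beats 718.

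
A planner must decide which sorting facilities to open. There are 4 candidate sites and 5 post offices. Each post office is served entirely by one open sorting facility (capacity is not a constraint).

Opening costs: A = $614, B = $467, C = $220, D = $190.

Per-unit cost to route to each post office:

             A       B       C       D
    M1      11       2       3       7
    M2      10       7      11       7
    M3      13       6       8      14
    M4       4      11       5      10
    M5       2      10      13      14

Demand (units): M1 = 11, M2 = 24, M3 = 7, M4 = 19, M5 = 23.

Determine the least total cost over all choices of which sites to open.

Minimum total cost: 967

For any fixed open set, each post office goes to its cheapest open site; total = fixed + service.
{C}: M1→C 3·11=33, M2→C 11·24=264, M3→C 8·7=56, M4→C 5·19=95, M5→C 13·23=299. Service 747; fixed 220; total 967.
{D}: service 855 + fixed 190 = 1045
{C, D}: M1→C 3·11=33, M2→D 7·24=168, M3→C 8·7=56, M4→C 5·19=95, M5→C 13·23=299. Service 651; fixed 410; total 1061.
{A, B, C, D}: service 354 + fixed 1491 = 1845
(All 15 nonempty subsets were checked; C only is lowest.)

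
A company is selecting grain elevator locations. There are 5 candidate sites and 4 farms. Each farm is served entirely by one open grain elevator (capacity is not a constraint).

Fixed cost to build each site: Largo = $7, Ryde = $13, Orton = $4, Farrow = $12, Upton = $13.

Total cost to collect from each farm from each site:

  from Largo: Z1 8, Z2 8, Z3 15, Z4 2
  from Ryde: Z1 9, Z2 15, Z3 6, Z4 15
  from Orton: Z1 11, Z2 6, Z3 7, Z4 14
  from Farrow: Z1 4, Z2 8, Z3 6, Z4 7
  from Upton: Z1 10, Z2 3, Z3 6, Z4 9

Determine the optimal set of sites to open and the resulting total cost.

Open Largo and Orton; minimum total cost 34.

For any fixed open set, each farm goes to its cheapest open site; total = fixed + service.
{Largo, Orton}: Z1→Largo 8, Z2→Orton 6, Z3→Orton 7, Z4→Largo 2. Service 23; fixed 11; total 34.
{Farrow}: Z1→Farrow 4, Z2→Farrow 8, Z3→Farrow 6, Z4→Farrow 7. Service 25; fixed 12; total 37.
{Largo, Farrow}: Z1→Farrow 4, Z2→Largo 8, Z3→Farrow 6, Z4→Largo 2. Service 20; fixed 19; total 39.
{Largo, Ryde, Orton, Farrow, Upton}: service 15 + fixed 49 = 64
No other subset beats 34.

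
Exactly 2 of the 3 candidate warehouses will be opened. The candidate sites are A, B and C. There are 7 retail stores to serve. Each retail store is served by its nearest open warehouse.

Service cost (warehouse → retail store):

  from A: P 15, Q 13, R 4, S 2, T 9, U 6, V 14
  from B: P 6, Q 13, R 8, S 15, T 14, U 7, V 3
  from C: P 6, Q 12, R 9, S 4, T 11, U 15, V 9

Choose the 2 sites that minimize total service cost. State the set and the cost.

Choose A and B; total service cost 43.

With exactly 2 open, each retail store uses its cheapest among the chosen.
{A, B}: P→B 6, Q→A 13, R→A 4, S→A 2, T→A 9, U→A 6, V→B 3. Service cost 43.
{A, C}: service cost 48
{B, C}: service cost 51
Among all 3 size-2 choices, {A, B} is lowest.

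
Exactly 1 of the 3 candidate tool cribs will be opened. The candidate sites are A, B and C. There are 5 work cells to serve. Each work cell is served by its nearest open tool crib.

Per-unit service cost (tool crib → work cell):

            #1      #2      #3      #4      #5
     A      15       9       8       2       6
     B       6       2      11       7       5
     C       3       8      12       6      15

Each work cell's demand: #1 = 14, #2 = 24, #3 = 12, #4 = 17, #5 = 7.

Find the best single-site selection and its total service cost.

Choose B only; total service cost 418.

With exactly 1 open, each work cell uses its cheapest among the chosen.
{B}: #1→B 6·14=84, #2→B 2·24=48, #3→B 11·12=132, #4→B 7·17=119, #5→B 5·7=35. Service cost 418.
{C}: service cost 585
{A}: service cost 598
Among all 3 size-1 choices, {B} is lowest.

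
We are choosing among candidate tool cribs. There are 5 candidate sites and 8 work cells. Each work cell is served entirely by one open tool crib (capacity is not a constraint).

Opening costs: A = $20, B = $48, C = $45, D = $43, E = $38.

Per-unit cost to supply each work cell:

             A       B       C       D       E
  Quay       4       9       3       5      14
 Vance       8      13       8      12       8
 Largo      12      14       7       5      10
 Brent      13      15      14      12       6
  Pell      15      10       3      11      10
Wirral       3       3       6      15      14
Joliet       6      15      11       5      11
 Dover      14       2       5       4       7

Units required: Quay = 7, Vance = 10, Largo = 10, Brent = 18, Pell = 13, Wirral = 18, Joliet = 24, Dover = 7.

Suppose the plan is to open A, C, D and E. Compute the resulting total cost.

Each work cell is assigned to its cheapest site among the open ones.
{A, C, D, E}: Quay→C 3·7=21, Vance→A 8·10=80, Largo→D 5·10=50, Brent→E 6·18=108, Pell→C 3·13=39, Wirral→A 3·18=54, Joliet→D 5·24=120, Dover→D 4·7=28. Service 500; fixed 146; total 646.

Total cost: 646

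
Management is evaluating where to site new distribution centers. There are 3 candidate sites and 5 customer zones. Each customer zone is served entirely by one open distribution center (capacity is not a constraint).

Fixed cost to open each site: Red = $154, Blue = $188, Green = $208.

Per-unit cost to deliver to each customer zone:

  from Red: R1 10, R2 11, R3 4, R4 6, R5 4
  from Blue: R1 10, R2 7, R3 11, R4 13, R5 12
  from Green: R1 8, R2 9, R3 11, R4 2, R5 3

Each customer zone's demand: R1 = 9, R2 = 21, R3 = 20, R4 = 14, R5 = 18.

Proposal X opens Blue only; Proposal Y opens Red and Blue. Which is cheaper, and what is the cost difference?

Proposal Y is cheaper by 228.

Proposal X: {Blue}: R1→Blue 10·9=90, R2→Blue 7·21=147, R3→Blue 11·20=220, R4→Blue 13·14=182, R5→Blue 12·18=216. Service 855; fixed 188; total 1043.
Proposal Y: {Red, Blue}: R1→Red 10·9=90, R2→Blue 7·21=147, R3→Red 4·20=80, R4→Red 6·14=84, R5→Red 4·18=72. Service 473; fixed 342; total 815.
Difference: |1043 − 815| = 228.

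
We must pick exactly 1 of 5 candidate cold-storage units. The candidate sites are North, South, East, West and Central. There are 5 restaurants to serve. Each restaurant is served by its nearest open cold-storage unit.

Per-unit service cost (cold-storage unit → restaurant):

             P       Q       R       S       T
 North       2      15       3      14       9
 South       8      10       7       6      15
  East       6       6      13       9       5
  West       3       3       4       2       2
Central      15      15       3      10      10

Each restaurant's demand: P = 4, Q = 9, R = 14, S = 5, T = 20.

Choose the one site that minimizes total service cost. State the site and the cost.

With exactly 1 open, each restaurant uses its cheapest among the chosen.
{West}: P→West 3·4=12, Q→West 3·9=27, R→West 4·14=56, S→West 2·5=10, T→West 2·20=40. Service cost 145.
{East}: service cost 405
{North}: service cost 435
Among all 5 size-1 choices, {West} is lowest.

Choose West only; total service cost 145.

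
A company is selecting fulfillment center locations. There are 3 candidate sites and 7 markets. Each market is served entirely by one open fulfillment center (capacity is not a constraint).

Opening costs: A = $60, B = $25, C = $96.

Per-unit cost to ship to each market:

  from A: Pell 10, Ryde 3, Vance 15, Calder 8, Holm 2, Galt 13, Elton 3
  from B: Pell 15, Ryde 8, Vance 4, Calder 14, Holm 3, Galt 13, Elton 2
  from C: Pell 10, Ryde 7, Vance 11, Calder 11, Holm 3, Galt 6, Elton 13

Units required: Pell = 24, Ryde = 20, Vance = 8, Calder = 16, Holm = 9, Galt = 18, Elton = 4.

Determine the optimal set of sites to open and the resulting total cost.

Open A, B and C; minimum total cost 775.

For any fixed open set, each market goes to its cheapest open site; total = fixed + service.
{A, B, C}: Pell→A 10·24=240, Ryde→A 3·20=60, Vance→B 4·8=32, Calder→A 8·16=128, Holm→A 2·9=18, Galt→C 6·18=108, Elton→B 2·4=8. Service 594; fixed 181; total 775.
{A, B}: service 720 + fixed 85 = 805
{A, C}: service 654 + fixed 156 = 810
{B}: Pell→B 15·24=360, Ryde→B 8·20=160, Vance→B 4·8=32, Calder→B 14·16=224, Holm→B 3·9=27, Galt→B 13·18=234, Elton→B 2·4=8. Service 1045; fixed 25; total 1070.
(All 7 nonempty subsets were checked; A, B and C is lowest.)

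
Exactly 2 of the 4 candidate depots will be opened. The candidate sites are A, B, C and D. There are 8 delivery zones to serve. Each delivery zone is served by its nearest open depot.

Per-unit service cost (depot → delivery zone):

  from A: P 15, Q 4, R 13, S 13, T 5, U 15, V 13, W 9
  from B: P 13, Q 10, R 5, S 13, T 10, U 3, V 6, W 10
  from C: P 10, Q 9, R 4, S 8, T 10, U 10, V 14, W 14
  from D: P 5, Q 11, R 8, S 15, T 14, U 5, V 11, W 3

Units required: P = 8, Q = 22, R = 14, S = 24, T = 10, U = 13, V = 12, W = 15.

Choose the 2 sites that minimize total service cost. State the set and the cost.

Choose C and D; total service cost 828.

With exactly 2 open, each delivery zone uses its cheapest among the chosen.
{C, D}: P→D 5·8=40, Q→C 9·22=198, R→C 4·14=56, S→C 8·24=192, T→C 10·10=100, U→D 5·13=65, V→D 11·12=132, W→D 3·15=45. Service cost 828.
{A, D}: service cost 844
{A, B}: service cost 870
Among all 6 size-2 choices, {C, D} is lowest.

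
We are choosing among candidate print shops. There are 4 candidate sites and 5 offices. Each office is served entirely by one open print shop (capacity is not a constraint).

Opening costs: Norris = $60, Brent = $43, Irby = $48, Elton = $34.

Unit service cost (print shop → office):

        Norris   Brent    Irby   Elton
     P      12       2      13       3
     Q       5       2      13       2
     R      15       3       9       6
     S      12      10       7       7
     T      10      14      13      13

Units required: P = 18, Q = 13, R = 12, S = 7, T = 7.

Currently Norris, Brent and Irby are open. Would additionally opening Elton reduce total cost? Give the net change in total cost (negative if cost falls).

No — net change +34 (cost rises by 34).

Current service cost with {Norris, Brent, Irby}: 217.
Adding Elton: each office re-picks its cheapest; new service cost 217, saving 0.
Extra fixed cost: 34. Net change = 34 − 0 = 34.
(Totals: 368 → 402.)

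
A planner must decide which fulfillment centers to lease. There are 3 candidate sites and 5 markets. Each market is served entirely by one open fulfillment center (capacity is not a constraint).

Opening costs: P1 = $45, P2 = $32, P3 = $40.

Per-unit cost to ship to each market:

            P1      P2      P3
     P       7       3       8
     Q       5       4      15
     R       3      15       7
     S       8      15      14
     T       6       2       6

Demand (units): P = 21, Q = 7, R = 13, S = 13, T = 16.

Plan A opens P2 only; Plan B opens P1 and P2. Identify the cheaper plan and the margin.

Plan A: {P2}: P→P2 3·21=63, Q→P2 4·7=28, R→P2 15·13=195, S→P2 15·13=195, T→P2 2·16=32. Service 513; fixed 32; total 545.
Plan B: {P1, P2}: P→P2 3·21=63, Q→P2 4·7=28, R→P1 3·13=39, S→P1 8·13=104, T→P2 2·16=32. Service 266; fixed 77; total 343.
Difference: |545 − 343| = 202.

Plan B is cheaper by 202.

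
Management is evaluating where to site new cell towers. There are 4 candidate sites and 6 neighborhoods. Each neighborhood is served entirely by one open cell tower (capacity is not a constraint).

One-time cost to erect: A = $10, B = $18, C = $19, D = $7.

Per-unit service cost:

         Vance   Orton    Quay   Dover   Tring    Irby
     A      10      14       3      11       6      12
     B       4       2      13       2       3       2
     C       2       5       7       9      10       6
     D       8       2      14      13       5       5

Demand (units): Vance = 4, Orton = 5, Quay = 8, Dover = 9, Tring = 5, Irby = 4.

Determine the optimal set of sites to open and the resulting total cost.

For any fixed open set, each neighborhood goes to its cheapest open site; total = fixed + service.
{A, B}: Vance→B 4·4=16, Orton→B 2·5=10, Quay→A 3·8=24, Dover→B 2·9=18, Tring→B 3·5=15, Irby→B 2·4=8. Service 91; fixed 28; total 119.
{A, B, D}: service 91 + fixed 35 = 126
{A, B, C}: service 83 + fixed 47 = 130
{A, B, C, D}: Vance→C 2·4=8, Orton→B 2·5=10, Quay→A 3·8=24, Dover→B 2·9=18, Tring→B 3·5=15, Irby→B 2·4=8. Service 83; fixed 54; total 137.
No other subset beats 119.

Open A and B; minimum total cost 119.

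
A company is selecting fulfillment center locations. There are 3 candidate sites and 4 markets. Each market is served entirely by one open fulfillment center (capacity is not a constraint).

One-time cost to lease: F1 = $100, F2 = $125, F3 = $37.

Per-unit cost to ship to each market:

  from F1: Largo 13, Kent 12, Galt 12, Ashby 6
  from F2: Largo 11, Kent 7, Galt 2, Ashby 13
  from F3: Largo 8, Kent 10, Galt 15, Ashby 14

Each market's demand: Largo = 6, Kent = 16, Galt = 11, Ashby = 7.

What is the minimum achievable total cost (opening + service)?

For any fixed open set, each market goes to its cheapest open site; total = fixed + service.
{F2}: Largo→F2 11·6=66, Kent→F2 7·16=112, Galt→F2 2·11=22, Ashby→F2 13·7=91. Service 291; fixed 125; total 416.
{F2, F3}: Largo→F3 8·6=48, Kent→F2 7·16=112, Galt→F2 2·11=22, Ashby→F2 13·7=91. Service 273; fixed 162; total 435.
{F1, F2}: Largo→F2 11·6=66, Kent→F2 7·16=112, Galt→F2 2·11=22, Ashby→F1 6·7=42. Service 242; fixed 225; total 467.
{F1, F2, F3}: Largo→F3 8·6=48, Kent→F2 7·16=112, Galt→F2 2·11=22, Ashby→F1 6·7=42. Service 224; fixed 262; total 486.
(All 7 nonempty subsets were checked; F2 only is lowest.)

Minimum total cost: 416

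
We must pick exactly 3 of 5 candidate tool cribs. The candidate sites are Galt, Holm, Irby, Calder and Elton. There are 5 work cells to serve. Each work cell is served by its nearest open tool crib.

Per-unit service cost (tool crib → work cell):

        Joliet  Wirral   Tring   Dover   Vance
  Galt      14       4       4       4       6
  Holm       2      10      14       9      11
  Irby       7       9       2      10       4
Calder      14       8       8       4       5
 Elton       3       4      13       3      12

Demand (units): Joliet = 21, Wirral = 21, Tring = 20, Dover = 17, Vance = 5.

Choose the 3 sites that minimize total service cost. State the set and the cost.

With exactly 3 open, each work cell uses its cheapest among the chosen.
{Holm, Irby, Elton}: Joliet→Holm 2·21=42, Wirral→Elton 4·21=84, Tring→Irby 2·20=40, Dover→Elton 3·17=51, Vance→Irby 4·5=20. Service cost 237.
{Galt, Holm, Irby}: service cost 254
{Galt, Irby, Elton}: service cost 258
Among all 10 size-3 choices, {Holm, Irby, Elton} is lowest.

Choose Holm, Irby and Elton; total service cost 237.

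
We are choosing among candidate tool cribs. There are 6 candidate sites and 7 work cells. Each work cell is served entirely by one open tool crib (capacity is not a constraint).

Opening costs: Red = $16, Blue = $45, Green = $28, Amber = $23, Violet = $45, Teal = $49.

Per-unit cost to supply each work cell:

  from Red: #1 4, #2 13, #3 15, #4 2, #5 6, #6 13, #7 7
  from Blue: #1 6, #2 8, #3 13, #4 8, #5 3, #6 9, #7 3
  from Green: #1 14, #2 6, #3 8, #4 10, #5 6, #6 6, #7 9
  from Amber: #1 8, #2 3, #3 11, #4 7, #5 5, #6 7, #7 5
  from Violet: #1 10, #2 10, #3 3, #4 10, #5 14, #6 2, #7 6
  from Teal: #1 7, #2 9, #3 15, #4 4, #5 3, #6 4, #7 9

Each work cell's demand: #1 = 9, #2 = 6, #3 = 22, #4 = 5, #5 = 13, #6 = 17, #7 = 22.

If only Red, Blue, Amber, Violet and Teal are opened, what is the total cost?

Total cost: 447

Each work cell is assigned to its cheapest site among the open ones.
{Red, Blue, Amber, Violet, Teal}: #1→Red 4·9=36, #2→Amber 3·6=18, #3→Violet 3·22=66, #4→Red 2·5=10, #5→Blue 3·13=39, #6→Violet 2·17=34, #7→Blue 3·22=66. Service 269; fixed 178; total 447.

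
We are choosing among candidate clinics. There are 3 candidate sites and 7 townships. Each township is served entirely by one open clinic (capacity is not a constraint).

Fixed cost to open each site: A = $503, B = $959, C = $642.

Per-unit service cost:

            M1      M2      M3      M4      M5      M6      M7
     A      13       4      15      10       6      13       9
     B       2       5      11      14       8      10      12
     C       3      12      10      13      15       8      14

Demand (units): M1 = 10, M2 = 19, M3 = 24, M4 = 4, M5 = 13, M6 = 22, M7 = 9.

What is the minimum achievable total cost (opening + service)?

Minimum total cost: 1554

For any fixed open set, each township goes to its cheapest open site; total = fixed + service.
{A}: M1→A 13·10=130, M2→A 4·19=76, M3→A 15·24=360, M4→A 10·4=40, M5→A 6·13=78, M6→A 13·22=286, M7→A 9·9=81. Service 1051; fixed 503; total 1554.
{C}: service 1047 + fixed 642 = 1689
{B}: service 867 + fixed 959 = 1826
{A, B, C}: service 711 + fixed 2104 = 2815
No other subset beats 1554.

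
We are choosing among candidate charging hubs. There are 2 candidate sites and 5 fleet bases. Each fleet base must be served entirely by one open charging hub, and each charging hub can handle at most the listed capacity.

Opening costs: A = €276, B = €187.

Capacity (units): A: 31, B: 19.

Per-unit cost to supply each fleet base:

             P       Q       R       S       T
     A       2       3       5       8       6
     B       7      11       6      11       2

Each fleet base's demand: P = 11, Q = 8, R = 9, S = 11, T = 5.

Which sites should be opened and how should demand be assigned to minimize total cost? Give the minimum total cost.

Open {A, B}: P→A 2·11=22, Q→A 3·8=24, R→B 6·9=54, S→A 8·11=88, T→B 2·5=10.
Loads: A carries 30/31, B carries 14/19. Service 198; fixed 463; total 661.
Next best feasible plan costs 685.

Minimum total cost: 661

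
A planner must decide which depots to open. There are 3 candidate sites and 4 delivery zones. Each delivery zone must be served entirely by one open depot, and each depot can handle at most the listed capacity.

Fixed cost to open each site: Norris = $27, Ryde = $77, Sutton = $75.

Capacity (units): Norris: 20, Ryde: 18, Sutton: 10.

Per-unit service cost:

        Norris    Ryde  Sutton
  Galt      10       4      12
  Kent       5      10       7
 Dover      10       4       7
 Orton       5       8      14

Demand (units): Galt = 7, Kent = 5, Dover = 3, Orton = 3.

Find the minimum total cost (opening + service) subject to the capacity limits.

Minimum total cost: 167

Open {Norris}: Galt→Norris 10·7=70, Kent→Norris 5·5=25, Dover→Norris 10·3=30, Orton→Norris 5·3=15.
Loads: Norris carries 18/20. Service 140; fixed 27; total 167.
Next best feasible plan costs 184.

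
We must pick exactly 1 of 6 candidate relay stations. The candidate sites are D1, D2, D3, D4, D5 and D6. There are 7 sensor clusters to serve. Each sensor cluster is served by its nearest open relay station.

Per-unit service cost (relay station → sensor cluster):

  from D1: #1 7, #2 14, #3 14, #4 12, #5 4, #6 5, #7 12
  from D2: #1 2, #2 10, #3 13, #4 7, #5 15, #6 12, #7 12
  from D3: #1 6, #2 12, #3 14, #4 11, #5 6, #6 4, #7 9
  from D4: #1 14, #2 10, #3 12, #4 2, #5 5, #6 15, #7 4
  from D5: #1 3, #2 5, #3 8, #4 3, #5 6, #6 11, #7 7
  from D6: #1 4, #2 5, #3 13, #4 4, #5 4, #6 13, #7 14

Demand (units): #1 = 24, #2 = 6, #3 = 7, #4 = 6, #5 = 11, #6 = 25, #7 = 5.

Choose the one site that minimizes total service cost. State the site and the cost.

With exactly 1 open, each sensor cluster uses its cheapest among the chosen.
{D5}: #1→D5 3·24=72, #2→D5 5·6=30, #3→D5 8·7=56, #4→D5 3·6=18, #5→D5 6·11=66, #6→D5 11·25=275, #7→D5 7·5=35. Service cost 552.
{D3}: service cost 591
{D1}: service cost 651
Among all 6 size-1 choices, {D5} is lowest.

Choose D5 only; total service cost 552.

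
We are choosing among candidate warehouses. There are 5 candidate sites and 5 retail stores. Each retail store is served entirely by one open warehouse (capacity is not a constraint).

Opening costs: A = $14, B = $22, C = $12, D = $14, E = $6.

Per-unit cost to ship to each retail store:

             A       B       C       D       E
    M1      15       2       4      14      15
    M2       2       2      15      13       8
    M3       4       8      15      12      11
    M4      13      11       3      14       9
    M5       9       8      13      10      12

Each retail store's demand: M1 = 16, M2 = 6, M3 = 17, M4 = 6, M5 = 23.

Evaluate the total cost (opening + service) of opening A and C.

Total cost: 395

Each retail store is assigned to its cheapest site among the open ones.
{A, C}: M1→C 4·16=64, M2→A 2·6=12, M3→A 4·17=68, M4→C 3·6=18, M5→A 9·23=207. Service 369; fixed 26; total 395.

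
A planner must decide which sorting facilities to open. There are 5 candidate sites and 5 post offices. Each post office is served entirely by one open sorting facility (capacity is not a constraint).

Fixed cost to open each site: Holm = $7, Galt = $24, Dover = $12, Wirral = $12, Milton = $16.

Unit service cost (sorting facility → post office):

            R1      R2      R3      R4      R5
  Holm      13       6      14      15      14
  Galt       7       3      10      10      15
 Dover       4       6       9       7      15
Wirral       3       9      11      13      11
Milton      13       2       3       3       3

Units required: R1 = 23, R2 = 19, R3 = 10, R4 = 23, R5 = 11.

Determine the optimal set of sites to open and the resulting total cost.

For any fixed open set, each post office goes to its cheapest open site; total = fixed + service.
{Wirral, Milton}: R1→Wirral 3·23=69, R2→Milton 2·19=38, R3→Milton 3·10=30, R4→Milton 3·23=69, R5→Milton 3·11=33. Service 239; fixed 28; total 267.
{Holm, Wirral, Milton}: service 239 + fixed 35 = 274
{Dover, Wirral, Milton}: R1→Wirral 3·23=69, R2→Milton 2·19=38, R3→Milton 3·10=30, R4→Milton 3·23=69, R5→Milton 3·11=33. Service 239; fixed 40; total 279.
{Holm, Galt, Dover, Wirral, Milton}: service 239 + fixed 71 = 310
No other subset beats 267.

Open Wirral and Milton; minimum total cost 267.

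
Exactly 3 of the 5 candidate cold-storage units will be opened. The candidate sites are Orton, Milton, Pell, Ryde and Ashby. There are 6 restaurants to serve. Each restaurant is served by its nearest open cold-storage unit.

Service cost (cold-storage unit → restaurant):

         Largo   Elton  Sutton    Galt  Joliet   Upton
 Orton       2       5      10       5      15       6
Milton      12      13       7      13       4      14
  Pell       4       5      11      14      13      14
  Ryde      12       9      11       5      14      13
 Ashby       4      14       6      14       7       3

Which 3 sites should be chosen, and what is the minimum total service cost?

With exactly 3 open, each restaurant uses its cheapest among the chosen.
{Orton, Milton, Ashby}: Largo→Orton 2, Elton→Orton 5, Sutton→Ashby 6, Galt→Orton 5, Joliet→Milton 4, Upton→Ashby 3. Service cost 25.
{Orton, Pell, Ashby}: service cost 28
{Orton, Ryde, Ashby}: service cost 28
Among all 10 size-3 choices, {Orton, Milton, Ashby} is lowest.

Choose Orton, Milton and Ashby; total service cost 25.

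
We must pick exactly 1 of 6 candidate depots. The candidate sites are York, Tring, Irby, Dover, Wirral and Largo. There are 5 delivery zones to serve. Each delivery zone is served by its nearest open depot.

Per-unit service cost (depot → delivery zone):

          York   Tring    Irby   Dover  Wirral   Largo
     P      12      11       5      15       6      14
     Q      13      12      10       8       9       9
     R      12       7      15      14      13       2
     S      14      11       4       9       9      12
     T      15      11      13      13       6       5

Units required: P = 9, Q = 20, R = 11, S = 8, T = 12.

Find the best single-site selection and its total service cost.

Choose Largo only; total service cost 484.

With exactly 1 open, each delivery zone uses its cheapest among the chosen.
{Largo}: P→Largo 14·9=126, Q→Largo 9·20=180, R→Largo 2·11=22, S→Largo 12·8=96, T→Largo 5·12=60. Service cost 484.
{Wirral}: service cost 521
{Irby}: service cost 598
Among all 6 size-1 choices, {Largo} is lowest.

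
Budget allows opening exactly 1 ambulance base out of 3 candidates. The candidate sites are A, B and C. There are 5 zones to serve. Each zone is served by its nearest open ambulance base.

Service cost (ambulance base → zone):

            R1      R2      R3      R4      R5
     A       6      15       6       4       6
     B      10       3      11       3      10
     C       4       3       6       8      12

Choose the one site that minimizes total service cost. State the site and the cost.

With exactly 1 open, each zone uses its cheapest among the chosen.
{C}: R1→C 4, R2→C 3, R3→C 6, R4→C 8, R5→C 12. Service cost 33.
{A}: service cost 37
{B}: service cost 37
Among all 3 size-1 choices, {C} is lowest.

Choose C only; total service cost 33.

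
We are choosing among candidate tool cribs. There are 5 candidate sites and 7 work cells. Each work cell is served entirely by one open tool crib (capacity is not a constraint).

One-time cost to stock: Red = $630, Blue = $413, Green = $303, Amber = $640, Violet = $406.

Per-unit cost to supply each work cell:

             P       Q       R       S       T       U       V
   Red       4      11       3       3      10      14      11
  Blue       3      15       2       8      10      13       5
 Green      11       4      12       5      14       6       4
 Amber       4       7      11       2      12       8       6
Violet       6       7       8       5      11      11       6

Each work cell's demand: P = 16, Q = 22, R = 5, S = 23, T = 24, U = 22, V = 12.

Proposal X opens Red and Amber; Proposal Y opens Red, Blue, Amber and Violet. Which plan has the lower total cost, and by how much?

Proposal X: {Red, Amber}: P→Red 4·16=64, Q→Amber 7·22=154, R→Red 3·5=15, S→Amber 2·23=46, T→Red 10·24=240, U→Amber 8·22=176, V→Amber 6·12=72. Service 767; fixed 1270; total 2037.
Proposal Y: {Red, Blue, Amber, Violet}: P→Blue 3·16=48, Q→Amber 7·22=154, R→Blue 2·5=10, S→Amber 2·23=46, T→Red 10·24=240, U→Amber 8·22=176, V→Blue 5·12=60. Service 734; fixed 2089; total 2823.
Difference: |2037 − 2823| = 786.

Proposal X is cheaper by 786.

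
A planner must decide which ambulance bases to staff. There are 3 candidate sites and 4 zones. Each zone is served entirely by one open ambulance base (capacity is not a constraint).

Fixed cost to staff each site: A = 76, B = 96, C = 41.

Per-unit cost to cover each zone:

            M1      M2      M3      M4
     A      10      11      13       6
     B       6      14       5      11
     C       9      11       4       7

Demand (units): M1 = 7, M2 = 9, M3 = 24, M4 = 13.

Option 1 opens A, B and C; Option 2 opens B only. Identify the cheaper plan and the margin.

Option 2 is cheaper by 1.

Option 1: {A, B, C}: M1→B 6·7=42, M2→A 11·9=99, M3→C 4·24=96, M4→A 6·13=78. Service 315; fixed 213; total 528.
Option 2: {B}: M1→B 6·7=42, M2→B 14·9=126, M3→B 5·24=120, M4→B 11·13=143. Service 431; fixed 96; total 527.
Difference: |528 − 527| = 1.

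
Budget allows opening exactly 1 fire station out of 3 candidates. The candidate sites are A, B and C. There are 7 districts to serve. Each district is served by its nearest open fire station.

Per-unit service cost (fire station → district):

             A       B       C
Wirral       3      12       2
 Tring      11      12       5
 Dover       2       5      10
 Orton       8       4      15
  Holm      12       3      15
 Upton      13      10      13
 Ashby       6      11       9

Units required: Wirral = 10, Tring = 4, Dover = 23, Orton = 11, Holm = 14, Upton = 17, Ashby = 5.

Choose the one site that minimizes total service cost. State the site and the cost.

Choose B only; total service cost 594.

With exactly 1 open, each district uses its cheapest among the chosen.
{B}: Wirral→B 12·10=120, Tring→B 12·4=48, Dover→B 5·23=115, Orton→B 4·11=44, Holm→B 3·14=42, Upton→B 10·17=170, Ashby→B 11·5=55. Service cost 594.
{A}: service cost 627
{C}: service cost 911
Among all 3 size-1 choices, {B} is lowest.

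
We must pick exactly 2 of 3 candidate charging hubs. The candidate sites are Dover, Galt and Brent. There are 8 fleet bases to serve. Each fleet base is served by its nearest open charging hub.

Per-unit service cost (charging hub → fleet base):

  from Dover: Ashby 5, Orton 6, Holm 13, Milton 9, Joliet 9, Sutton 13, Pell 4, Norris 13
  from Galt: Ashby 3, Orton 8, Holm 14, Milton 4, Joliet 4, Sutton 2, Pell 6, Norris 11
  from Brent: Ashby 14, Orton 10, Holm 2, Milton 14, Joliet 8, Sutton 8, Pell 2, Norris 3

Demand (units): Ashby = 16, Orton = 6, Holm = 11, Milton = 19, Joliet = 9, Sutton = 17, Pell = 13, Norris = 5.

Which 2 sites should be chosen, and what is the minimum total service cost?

With exactly 2 open, each fleet base uses its cheapest among the chosen.
{Galt, Brent}: Ashby→Galt 3·16=48, Orton→Galt 8·6=48, Holm→Brent 2·11=22, Milton→Galt 4·19=76, Joliet→Galt 4·9=36, Sutton→Galt 2·17=34, Pell→Brent 2·13=26, Norris→Brent 3·5=15. Service cost 305.
{Dover, Galt}: service cost 480
{Dover, Brent}: service cost 558
Among all 3 size-2 choices, {Galt, Brent} is lowest.

Choose Galt and Brent; total service cost 305.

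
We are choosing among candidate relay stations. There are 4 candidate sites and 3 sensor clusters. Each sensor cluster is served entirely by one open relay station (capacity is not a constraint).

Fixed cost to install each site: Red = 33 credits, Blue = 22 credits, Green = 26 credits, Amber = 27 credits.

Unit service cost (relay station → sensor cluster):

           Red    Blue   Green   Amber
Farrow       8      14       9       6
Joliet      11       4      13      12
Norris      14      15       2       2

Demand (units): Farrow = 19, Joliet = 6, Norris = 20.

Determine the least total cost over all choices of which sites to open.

Minimum total cost: 227

For any fixed open set, each sensor cluster goes to its cheapest open site; total = fixed + service.
{Blue, Amber}: Farrow→Amber 6·19=114, Joliet→Blue 4·6=24, Norris→Amber 2·20=40. Service 178; fixed 49; total 227.
{Blue, Green, Amber}: Farrow→Amber 6·19=114, Joliet→Blue 4·6=24, Norris→Green 2·20=40. Service 178; fixed 75; total 253.
{Amber}: Farrow→Amber 6·19=114, Joliet→Amber 12·6=72, Norris→Amber 2·20=40. Service 226; fixed 27; total 253.
{Red, Blue, Green, Amber}: service 178 + fixed 108 = 286
(All 15 nonempty subsets were checked; Blue and Amber is lowest.)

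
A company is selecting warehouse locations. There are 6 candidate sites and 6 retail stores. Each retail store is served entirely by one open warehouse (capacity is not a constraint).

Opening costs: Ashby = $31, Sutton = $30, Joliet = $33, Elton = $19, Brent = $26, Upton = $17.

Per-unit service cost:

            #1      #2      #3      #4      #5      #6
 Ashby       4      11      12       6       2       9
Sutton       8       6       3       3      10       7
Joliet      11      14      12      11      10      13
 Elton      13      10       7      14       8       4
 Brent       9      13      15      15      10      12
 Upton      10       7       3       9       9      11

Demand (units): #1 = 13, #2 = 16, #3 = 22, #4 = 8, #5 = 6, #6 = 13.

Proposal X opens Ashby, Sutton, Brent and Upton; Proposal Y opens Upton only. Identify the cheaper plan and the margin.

Proposal X: {Ashby, Sutton, Brent, Upton}: #1→Ashby 4·13=52, #2→Sutton 6·16=96, #3→Sutton 3·22=66, #4→Sutton 3·8=24, #5→Ashby 2·6=12, #6→Sutton 7·13=91. Service 341; fixed 104; total 445.
Proposal Y: {Upton}: #1→Upton 10·13=130, #2→Upton 7·16=112, #3→Upton 3·22=66, #4→Upton 9·8=72, #5→Upton 9·6=54, #6→Upton 11·13=143. Service 577; fixed 17; total 594.
Difference: |445 − 594| = 149.

Proposal X is cheaper by 149.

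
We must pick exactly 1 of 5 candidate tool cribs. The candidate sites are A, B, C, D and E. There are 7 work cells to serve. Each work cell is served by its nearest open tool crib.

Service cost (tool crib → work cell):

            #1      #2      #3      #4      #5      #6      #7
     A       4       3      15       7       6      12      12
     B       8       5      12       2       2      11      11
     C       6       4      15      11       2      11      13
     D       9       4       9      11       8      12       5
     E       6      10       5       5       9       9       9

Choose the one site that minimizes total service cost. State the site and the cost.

Choose B only; total service cost 51.

With exactly 1 open, each work cell uses its cheapest among the chosen.
{B}: #1→B 8, #2→B 5, #3→B 12, #4→B 2, #5→B 2, #6→B 11, #7→B 11. Service cost 51.
{E}: service cost 53
{D}: service cost 58
Among all 5 size-1 choices, {B} is lowest.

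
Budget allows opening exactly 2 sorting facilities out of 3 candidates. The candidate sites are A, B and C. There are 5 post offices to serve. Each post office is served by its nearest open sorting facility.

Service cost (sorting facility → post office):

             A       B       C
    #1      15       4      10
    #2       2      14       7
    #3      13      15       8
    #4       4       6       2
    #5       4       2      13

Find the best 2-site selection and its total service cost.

Choose B and C; total service cost 23.

With exactly 2 open, each post office uses its cheapest among the chosen.
{B, C}: #1→B 4, #2→C 7, #3→C 8, #4→C 2, #5→B 2. Service cost 23.
{A, B}: service cost 25
{A, C}: service cost 26
Among all 3 size-2 choices, {B, C} is lowest.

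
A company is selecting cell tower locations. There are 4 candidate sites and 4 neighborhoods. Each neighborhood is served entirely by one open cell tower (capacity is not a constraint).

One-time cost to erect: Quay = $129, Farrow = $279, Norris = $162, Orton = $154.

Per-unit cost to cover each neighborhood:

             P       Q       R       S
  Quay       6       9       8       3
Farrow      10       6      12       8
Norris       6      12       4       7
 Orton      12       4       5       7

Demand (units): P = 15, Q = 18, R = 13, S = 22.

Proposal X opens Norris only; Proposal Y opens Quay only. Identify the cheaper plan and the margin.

Proposal X: {Norris}: P→Norris 6·15=90, Q→Norris 12·18=216, R→Norris 4·13=52, S→Norris 7·22=154. Service 512; fixed 162; total 674.
Proposal Y: {Quay}: P→Quay 6·15=90, Q→Quay 9·18=162, R→Quay 8·13=104, S→Quay 3·22=66. Service 422; fixed 129; total 551.
Difference: |674 − 551| = 123.

Proposal Y is cheaper by 123.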